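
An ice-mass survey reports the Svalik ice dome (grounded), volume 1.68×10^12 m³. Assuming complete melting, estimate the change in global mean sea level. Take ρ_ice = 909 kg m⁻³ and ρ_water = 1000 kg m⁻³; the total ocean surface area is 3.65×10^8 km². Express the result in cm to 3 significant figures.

Svalik: 1.68×10^12 m³ × (909/1000) = 1.527×10^12 m³ of water.
Spread over 3.65×10^14 m² of ocean, Δh = 1.527×10^12 / 3.65×10^14 = 4.18×10^-3 m = 0.418 cm.

≈ 0.418 cm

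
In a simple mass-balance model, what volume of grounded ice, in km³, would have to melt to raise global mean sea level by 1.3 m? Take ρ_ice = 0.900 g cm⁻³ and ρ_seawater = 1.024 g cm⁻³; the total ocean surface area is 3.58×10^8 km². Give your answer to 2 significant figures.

≈ 5.3×10^5 km³

Required water volume = Δh × A = 1.3 m × 3.58×10^14 m² = 4.654×10^14 m³ = 4.654×10^5 km³.
Ice volume = water volume × ρ_w/ρ_ice = 4.654×10^5 × 1024/900 = 5.3×10^5 km³.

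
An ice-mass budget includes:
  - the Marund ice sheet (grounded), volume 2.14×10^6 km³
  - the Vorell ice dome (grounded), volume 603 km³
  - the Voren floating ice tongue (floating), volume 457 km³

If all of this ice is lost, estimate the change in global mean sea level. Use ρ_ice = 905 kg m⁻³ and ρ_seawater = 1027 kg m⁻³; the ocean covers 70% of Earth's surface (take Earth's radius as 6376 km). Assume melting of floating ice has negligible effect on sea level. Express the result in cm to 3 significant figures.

≈ 527 cm

Marund: 2.14×10^6 km³ × (905/1027) = 1.886×10^6 km³ of water.
Vorell: 603 km³ × (905/1027) = 531.4 km³ of water.
The Voren floating ice tongue is floating and already displaces its own weight of water, so its melt adds essentially nothing to sea level.
Total added water ≈ 1.886×10^15 m³ over 3.58×10^14 m² → Δh = 5.27 m = 527 cm.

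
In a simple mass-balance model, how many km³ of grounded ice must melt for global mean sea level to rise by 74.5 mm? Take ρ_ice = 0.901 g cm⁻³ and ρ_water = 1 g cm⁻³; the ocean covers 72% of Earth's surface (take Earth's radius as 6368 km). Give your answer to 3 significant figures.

Required water volume = Δh × A = 0.0745 m × 3.67×10^14 m² = 2.733×10^13 m³ = 2.733×10^4 km³.
Ice volume = water volume × ρ_w/ρ_ice = 2.733×10^4 × 1000/901 = 3.03×10^4 km³.

≈ 3.03×10^4 km³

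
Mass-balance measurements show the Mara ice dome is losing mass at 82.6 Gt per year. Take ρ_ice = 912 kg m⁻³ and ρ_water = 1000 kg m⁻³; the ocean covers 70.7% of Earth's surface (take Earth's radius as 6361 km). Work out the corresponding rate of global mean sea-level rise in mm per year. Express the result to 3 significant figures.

ρ_w = 1000 kg m⁻³. Annual water volume added = 82.6 Gt / ρ_w = 8.260×10^13 kg / 1000 kg m⁻³ = 8.260×10^10 m³.
Δh per year = 8.260×10^10 / 3.59×10^14 = 2.30×10^-4 m = 0.230 mm.

≈ 0.230 mm/yr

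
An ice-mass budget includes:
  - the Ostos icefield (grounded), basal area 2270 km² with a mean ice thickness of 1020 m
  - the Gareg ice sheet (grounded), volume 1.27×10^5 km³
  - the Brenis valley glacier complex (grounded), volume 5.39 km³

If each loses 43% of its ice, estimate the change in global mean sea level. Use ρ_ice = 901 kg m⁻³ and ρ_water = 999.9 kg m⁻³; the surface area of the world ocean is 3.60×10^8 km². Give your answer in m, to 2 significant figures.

Ostos: ice volume = 2270 km² × 1020 m = 2315 km³; 0.43 × 2315 × (901/999.9) = 897.1 km³ of water.
Gareg: 0.43 × 1.27×10^5 km³ × (901/999.9) = 4.921×10^4 km³ of water.
Brenis: 0.43 × 5.39 km³ × (901/999.9) = 2.088 km³ of water.
Total added water ≈ 5.011×10^13 m³ over 3.60×10^14 m² → Δh = 0.139 m.

≈ 0.14 m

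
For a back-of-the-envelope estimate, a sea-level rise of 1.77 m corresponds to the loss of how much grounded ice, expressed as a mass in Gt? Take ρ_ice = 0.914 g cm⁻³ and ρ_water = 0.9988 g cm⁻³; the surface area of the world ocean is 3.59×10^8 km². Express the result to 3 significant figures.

Required water volume = Δh × A = 1.77 m × 3.59×10^14 m² = 6.354×10^14 m³.
ρ_w = 0.9988 g cm⁻³ = 998.8 kg m⁻³, so the mass of water = 6.354×10^14 m³ × 998.8 kg m⁻³ = 6.347×10^17 kg = 6.35×10^5 Gt (and the same mass of ice, by conservation).

≈ 6.35×10^5 Gt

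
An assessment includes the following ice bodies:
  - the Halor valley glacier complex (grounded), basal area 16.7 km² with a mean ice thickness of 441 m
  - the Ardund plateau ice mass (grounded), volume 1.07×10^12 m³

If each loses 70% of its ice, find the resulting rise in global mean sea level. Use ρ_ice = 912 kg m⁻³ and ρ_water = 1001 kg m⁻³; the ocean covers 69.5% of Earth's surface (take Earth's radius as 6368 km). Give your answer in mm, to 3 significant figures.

≈ 1.94 mm

Halor: ice volume = 16.7 km² × 441 m = 7.365 km³; 0.7 × 7.365 × (912/1001) = 4.697 km³ of water.
Ardund: 0.7 × 1.07×10^12 m³ × (912/1001) = 6.824×10^11 m³ of water.
Total added water ≈ 6.871×10^11 m³ over 3.54×10^14 m² → Δh = 1.94×10^-3 m = 1.94 mm.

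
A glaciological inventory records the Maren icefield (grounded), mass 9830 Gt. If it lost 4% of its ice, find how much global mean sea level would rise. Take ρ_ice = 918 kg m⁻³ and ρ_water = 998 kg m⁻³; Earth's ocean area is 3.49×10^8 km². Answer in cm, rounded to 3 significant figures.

≈ 0.113 cm

Maren: 0.04 × 9830 Gt = 3.932×10^14 kg; dividing by ρ_w = 998 kg m⁻³ gives 3.940×10^11 m³ of water.
Spread over 3.49×10^14 m² of ocean, Δh = 3.940×10^11 / 3.49×10^14 = 1.13×10^-3 m = 0.113 cm.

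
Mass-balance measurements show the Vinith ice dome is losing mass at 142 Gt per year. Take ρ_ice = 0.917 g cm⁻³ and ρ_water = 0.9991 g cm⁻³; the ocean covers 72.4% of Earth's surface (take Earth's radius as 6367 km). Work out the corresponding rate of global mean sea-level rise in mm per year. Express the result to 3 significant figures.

≈ 0.385 mm/yr

ρ_w = 0.9991 g cm⁻³ = 999.1 kg m⁻³. Annual water volume added = 142 Gt / ρ_w = 1.420×10^14 kg / 999.1 kg m⁻³ = 1.421×10^11 m³.
Δh per year = 1.421×10^11 / 3.69×10^14 = 3.85×10^-4 m = 0.385 mm.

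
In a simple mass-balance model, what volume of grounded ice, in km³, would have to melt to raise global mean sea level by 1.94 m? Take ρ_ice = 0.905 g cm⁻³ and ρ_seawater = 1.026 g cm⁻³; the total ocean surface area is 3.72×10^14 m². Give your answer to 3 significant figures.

Required water volume = Δh × A = 1.94 m × 3.72×10^14 m² = 7.217×10^14 m³ = 7.217×10^5 km³.
Ice volume = water volume × ρ_w/ρ_ice = 7.217×10^5 × 1026/905 = 8.18×10^5 km³.

≈ 8.18×10^5 km³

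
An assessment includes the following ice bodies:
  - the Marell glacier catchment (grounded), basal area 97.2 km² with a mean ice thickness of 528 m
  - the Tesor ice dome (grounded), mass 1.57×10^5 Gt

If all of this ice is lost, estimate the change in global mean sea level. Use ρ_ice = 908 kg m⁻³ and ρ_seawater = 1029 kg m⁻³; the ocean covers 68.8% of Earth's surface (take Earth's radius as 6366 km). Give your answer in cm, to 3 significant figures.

≈ 43.6 cm

Marell: ice volume = 97.2 km² × 528 m = 51.32 km³; 51.32 × (908/1029) = 45.29 km³ of water.
Tesor: 1.57×10^5 Gt = 1.570×10^17 kg; dividing by ρ_w = 1029 kg m⁻³ gives 1.526×10^14 m³ of water.
Total added water ≈ 1.526×10^14 m³ over 3.50×10^14 m² → Δh = 0.436 m = 43.6 cm.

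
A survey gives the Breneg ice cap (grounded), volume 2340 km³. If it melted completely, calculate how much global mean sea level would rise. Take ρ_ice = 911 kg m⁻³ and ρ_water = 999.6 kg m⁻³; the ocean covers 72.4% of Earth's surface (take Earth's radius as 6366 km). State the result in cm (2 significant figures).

≈ 0.58 cm

Breneg: 2340 km³ × (911/999.6) = 2133 km³ of water.
Spread over 3.69×10^14 m² of ocean, Δh = 2.133×10^12 / 3.69×10^14 = 5.78×10^-3 m = 0.58 cm.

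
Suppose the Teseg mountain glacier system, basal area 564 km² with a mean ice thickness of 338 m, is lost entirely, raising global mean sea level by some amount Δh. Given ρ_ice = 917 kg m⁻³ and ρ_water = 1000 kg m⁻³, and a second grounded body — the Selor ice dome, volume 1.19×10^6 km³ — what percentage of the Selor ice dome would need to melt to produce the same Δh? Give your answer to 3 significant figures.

Equal sea-level rise means equal mass of meltwater, i.e. equal mass of ice lost.
Ice mass of Teseg: 1.748×10^14 kg; ice mass of Selor: 1.091×10^18 kg.
Fraction required = 1.748×10^14 / 1.091×10^18 = 1.60×10^-4 → 0.0160 %.

≈ 0.0160 %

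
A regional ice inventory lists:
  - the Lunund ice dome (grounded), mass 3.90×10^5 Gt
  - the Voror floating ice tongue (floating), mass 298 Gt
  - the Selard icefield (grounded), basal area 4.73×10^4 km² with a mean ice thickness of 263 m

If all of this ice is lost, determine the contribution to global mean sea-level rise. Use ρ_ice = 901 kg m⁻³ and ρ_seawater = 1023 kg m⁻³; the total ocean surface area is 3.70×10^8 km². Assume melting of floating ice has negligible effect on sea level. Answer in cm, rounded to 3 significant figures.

Lunund: 3.90×10^5 Gt = 3.900×10^17 kg; dividing by ρ_w = 1023 kg m⁻³ gives 3.812×10^14 m³ of water.
The Voror floating ice tongue is floating and already displaces its own weight of water, so its melt adds essentially nothing to sea level.
Selard: ice volume = 4.73×10^4 km² × 263 m = 1.244×10^4 km³; 1.244×10^4 × (901/1023) = 1.096×10^4 km³ of water.
Total added water ≈ 3.922×10^14 m³ over 3.70×10^14 m² → Δh = 1.06 m = 106 cm.

≈ 106 cm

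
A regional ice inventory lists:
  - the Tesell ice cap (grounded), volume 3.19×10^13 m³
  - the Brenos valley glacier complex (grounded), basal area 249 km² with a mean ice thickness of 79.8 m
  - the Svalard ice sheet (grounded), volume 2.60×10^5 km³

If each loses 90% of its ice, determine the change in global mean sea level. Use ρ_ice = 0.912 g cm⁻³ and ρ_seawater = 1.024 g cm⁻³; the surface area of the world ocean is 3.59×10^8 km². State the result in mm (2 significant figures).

≈ 650 mm

Tesell: 0.9 × 3.19×10^13 m³ × (912/1024) = 2.557×10^13 m³ of water.
Brenos: ice volume = 249 km² × 79.8 m = 19.87 km³; 0.9 × 19.87 × (912/1024) = 15.93 km³ of water.
Svalard: 0.9 × 2.60×10^5 km³ × (912/1024) = 2.084×10^5 km³ of water.
Total added water ≈ 2.340×10^14 m³ over 3.59×10^14 m² → Δh = 0.652 m = 650 mm.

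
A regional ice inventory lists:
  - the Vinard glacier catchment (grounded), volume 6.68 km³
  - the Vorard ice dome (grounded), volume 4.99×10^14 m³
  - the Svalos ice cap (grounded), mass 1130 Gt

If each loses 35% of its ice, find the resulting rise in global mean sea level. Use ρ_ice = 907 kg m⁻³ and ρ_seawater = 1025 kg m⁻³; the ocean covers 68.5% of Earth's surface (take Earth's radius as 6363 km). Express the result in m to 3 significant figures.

Vinard: 0.35 × 6.68 km³ × (907/1025) = 2.069 km³ of water.
Vorard: 0.35 × 4.99×10^14 m³ × (907/1025) = 1.545×10^14 m³ of water.
Svalos: 0.35 × 1130 Gt = 3.955×10^14 kg; dividing by ρ_w = 1025 kg m⁻³ gives 3.859×10^11 m³ of water.
Total added water ≈ 1.549×10^14 m³ over 3.49×10^14 m² → Δh = 0.445 m.

≈ 0.445 m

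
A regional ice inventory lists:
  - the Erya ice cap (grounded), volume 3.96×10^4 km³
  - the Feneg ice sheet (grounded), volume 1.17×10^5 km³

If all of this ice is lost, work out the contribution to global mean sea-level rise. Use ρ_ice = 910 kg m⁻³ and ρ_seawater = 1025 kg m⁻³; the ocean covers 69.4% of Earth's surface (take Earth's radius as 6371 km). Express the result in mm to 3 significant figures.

≈ 393 mm

Erya: 3.96×10^4 km³ × (910/1025) = 3.516×10^4 km³ of water.
Feneg: 1.17×10^5 km³ × (910/1025) = 1.039×10^5 km³ of water.
Total added water ≈ 1.390×10^14 m³ over 3.54×10^14 m² → Δh = 0.393 m = 393 mm.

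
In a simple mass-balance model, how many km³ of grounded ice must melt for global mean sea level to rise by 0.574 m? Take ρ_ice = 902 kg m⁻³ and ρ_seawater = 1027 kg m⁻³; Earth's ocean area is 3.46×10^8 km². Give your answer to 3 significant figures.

Required water volume = Δh × A = 0.574 m × 3.46×10^14 m² = 1.986×10^14 m³ = 1.986×10^5 km³.
Ice volume = water volume × ρ_w/ρ_ice = 1.986×10^5 × 1027/902 = 2.26×10^5 km³.

≈ 2.26×10^5 km³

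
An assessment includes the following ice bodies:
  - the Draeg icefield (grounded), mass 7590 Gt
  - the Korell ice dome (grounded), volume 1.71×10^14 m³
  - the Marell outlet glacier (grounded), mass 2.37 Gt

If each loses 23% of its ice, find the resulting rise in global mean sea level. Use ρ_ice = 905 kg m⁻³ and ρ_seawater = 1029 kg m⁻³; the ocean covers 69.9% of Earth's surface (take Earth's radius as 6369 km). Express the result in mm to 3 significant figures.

≈ 102 mm

Draeg: 0.23 × 7590 Gt = 1.746×10^15 kg; dividing by ρ_w = 1029 kg m⁻³ gives 1.697×10^12 m³ of water.
Korell: 0.23 × 1.71×10^14 m³ × (905/1029) = 3.459×10^13 m³ of water.
Marell: 0.23 × 2.37 Gt = 5.451×10^11 kg; dividing by ρ_w = 1029 kg m⁻³ gives 5.297×10^8 m³ of water.
Total added water ≈ 3.629×10^13 m³ over 3.56×10^14 m² → Δh = 0.102 m = 102 mm.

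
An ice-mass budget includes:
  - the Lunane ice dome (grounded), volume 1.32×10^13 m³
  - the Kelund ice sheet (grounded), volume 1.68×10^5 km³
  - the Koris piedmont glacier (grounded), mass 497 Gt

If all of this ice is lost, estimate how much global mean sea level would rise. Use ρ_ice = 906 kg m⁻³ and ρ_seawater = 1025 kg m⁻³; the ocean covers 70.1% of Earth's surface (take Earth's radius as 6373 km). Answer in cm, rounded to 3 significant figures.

≈ 44.9 cm

Lunane: 1.32×10^13 m³ × (906/1025) = 1.167×10^13 m³ of water.
Kelund: 1.68×10^5 km³ × (906/1025) = 1.485×10^5 km³ of water.
Koris: 497 Gt = 4.970×10^14 kg; dividing by ρ_w = 1025 kg m⁻³ gives 4.849×10^11 m³ of water.
Total added water ≈ 1.606×10^14 m³ over 3.58×10^14 m² → Δh = 0.449 m = 44.9 cm.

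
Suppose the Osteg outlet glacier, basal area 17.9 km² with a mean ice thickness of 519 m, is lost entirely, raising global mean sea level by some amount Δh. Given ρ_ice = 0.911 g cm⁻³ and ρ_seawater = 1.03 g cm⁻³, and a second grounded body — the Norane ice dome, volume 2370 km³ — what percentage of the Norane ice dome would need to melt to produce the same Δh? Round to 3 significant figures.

Equal sea-level rise means equal mass of meltwater, i.e. equal mass of ice lost.
Ice mass of Osteg: 8.463×10^12 kg; ice mass of Norane: 2.159×10^15 kg.
Fraction required = 8.463×10^12 / 2.159×10^15 = 3.92×10^-3 → 0.392 %.

≈ 0.392 %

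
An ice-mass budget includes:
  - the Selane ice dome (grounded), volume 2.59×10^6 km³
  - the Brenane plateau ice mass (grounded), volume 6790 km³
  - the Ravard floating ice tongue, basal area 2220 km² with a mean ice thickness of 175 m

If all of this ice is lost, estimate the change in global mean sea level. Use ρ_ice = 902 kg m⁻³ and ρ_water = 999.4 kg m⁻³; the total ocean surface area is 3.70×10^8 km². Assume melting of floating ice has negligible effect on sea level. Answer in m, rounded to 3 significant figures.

Selane: 2.59×10^6 km³ × (902/999.4) = 2.338×10^6 km³ of water.
Brenane: 6790 km³ × (902/999.4) = 6128 km³ of water.
The Ravard floating ice tongue is floating and already displaces its own weight of water, so its melt adds essentially nothing to sea level.
Total added water ≈ 2.344×10^15 m³ over 3.70×10^14 m² → Δh = 6.33 m.

≈ 6.33 m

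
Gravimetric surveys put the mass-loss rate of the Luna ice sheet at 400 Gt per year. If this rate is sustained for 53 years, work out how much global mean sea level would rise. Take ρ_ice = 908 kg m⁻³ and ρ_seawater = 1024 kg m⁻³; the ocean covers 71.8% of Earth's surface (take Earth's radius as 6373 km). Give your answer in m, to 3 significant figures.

≈ 0.0565 m

Total mass lost = 400 Gt/yr × 53 yr = 2.120×10^4 Gt = 2.120×10^16 kg.
ρ_w = 1024 kg m⁻³, so water volume = 2.120×10^16 / 1024 = 2.070×10^13 m³.
Δh = 2.070×10^13 / 3.66×10^14 = 0.0565 m.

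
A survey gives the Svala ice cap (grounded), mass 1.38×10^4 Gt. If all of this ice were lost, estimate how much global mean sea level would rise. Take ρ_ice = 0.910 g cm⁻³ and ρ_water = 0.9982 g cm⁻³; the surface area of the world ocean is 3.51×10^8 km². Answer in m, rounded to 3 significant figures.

Svala: 1.38×10^4 Gt = 1.380×10^16 kg; dividing by ρ_w = 0.9982 g cm⁻³ = 998.2 kg m⁻³ gives 1.382×10^13 m³ of water.
Spread over 3.51×10^14 m² of ocean, Δh = 1.382×10^13 / 3.51×10^14 = 0.0394 m.

≈ 0.0394 m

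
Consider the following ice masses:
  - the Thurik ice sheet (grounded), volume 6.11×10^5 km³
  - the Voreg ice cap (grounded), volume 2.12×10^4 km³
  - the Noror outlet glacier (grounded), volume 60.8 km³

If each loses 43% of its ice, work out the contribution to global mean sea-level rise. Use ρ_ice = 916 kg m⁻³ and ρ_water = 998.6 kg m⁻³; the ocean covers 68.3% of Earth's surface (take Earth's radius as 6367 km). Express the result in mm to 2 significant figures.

≈ 720 mm

Thurik: 0.43 × 6.11×10^5 km³ × (916/998.6) = 2.410×10^5 km³ of water.
Voreg: 0.43 × 2.12×10^4 km³ × (916/998.6) = 8362 km³ of water.
Noror: 0.43 × 60.8 km³ × (916/998.6) = 23.98 km³ of water.
Total added water ≈ 2.494×10^14 m³ over 3.48×10^14 m² → Δh = 0.717 m = 720 mm.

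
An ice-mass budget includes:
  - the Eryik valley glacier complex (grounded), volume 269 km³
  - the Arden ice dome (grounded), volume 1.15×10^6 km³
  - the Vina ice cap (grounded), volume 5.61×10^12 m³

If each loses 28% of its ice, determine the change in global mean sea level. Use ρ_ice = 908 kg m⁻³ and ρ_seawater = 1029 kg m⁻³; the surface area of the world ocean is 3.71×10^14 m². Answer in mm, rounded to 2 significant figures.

Eryik: 0.28 × 269 km³ × (908/1029) = 66.46 km³ of water.
Arden: 0.28 × 1.15×10^6 km³ × (908/1029) = 2.841×10^5 km³ of water.
Vina: 0.28 × 5.61×10^12 m³ × (908/1029) = 1.386×10^12 m³ of water.
Total added water ≈ 2.856×10^14 m³ over 3.71×10^14 m² → Δh = 0.770 m = 770 mm.

≈ 770 mm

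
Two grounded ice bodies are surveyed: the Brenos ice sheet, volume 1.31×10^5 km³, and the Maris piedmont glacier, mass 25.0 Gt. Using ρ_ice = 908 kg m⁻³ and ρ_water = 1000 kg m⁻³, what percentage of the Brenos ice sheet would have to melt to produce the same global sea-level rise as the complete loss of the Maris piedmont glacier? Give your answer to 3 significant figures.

≈ 0.0210 %

Equal sea-level rise means equal mass of meltwater, i.e. equal mass of ice lost.
Ice mass of Maris: 2.500×10^13 kg; ice mass of Brenos: 1.189×10^17 kg.
Fraction required = 2.500×10^13 / 1.189×10^17 = 2.10×10^-4 → 0.0210 %.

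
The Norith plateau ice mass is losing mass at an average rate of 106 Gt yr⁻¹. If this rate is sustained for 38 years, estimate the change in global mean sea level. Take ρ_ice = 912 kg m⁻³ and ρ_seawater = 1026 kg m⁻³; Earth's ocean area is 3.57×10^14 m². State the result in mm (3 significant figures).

≈ 11.0 mm

Total mass lost = 106 Gt/yr × 38 yr = 4028 Gt = 4.028×10^15 kg.
ρ_w = 1026 kg m⁻³, so water volume = 4.028×10^15 / 1026 = 3.926×10^12 m³.
Δh = 3.926×10^12 / 3.57×10^14 = 0.0110 m = 11.0 mm.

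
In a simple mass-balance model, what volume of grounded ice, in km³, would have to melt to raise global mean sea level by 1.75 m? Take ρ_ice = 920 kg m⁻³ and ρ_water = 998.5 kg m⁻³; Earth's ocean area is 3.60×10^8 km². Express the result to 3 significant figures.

≈ 6.84×10^5 km³

Required water volume = Δh × A = 1.75 m × 3.60×10^14 m² = 6.300×10^14 m³ = 6.300×10^5 km³.
Ice volume = water volume × ρ_w/ρ_ice = 6.300×10^5 × 998.5/920 = 6.84×10^5 km³.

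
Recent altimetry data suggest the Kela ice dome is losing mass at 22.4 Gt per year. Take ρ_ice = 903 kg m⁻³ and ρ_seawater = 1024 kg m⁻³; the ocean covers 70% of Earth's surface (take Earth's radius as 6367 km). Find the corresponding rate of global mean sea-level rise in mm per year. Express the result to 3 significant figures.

ρ_w = 1024 kg m⁻³. Annual water volume added = 22.4 Gt / ρ_w = 2.240×10^13 kg / 1024 kg m⁻³ = 2.188×10^10 m³.
Δh per year = 2.188×10^10 / 3.57×10^14 = 6.13×10^-5 m = 0.0613 mm.

≈ 0.0613 mm/yr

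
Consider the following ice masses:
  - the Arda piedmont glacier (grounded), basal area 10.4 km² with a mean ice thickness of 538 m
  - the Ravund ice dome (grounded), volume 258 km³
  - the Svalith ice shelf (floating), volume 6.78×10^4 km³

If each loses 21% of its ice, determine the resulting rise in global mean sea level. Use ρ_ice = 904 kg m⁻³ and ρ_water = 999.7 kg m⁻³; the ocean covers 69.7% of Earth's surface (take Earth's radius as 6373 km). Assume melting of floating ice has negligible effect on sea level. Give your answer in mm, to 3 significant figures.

Arda: ice volume = 10.4 km² × 538 m = 5.595 km³; 0.21 × 5.595 × (904/999.7) = 1.063 km³ of water.
Ravund: 0.21 × 258 km³ × (904/999.7) = 48.99 km³ of water.
The Svalith ice shelf is floating and already displaces its own weight of water, so its melt adds essentially nothing to sea level.
Total added water ≈ 5.006×10^10 m³ over 3.56×10^14 m² → Δh = 1.41×10^-4 m = 0.141 mm.

≈ 0.141 mm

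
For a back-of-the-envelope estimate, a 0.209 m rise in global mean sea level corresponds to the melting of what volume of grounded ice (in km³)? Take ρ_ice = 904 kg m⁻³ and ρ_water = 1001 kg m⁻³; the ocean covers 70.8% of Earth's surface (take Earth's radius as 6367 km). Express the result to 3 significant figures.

≈ 8.35×10^4 km³

Required water volume = Δh × A = 0.209 m × 3.61×10^14 m² = 7.538×10^13 m³ = 7.538×10^4 km³.
Ice volume = water volume × ρ_w/ρ_ice = 7.538×10^4 × 1001/904 = 8.35×10^4 km³.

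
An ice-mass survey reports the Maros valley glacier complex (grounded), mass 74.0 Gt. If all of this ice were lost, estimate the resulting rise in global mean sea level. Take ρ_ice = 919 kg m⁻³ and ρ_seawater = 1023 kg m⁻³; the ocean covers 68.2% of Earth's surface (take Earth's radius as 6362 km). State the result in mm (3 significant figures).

≈ 0.209 mm

Maros: 74.0 Gt = 7.400×10^13 kg; dividing by ρ_w = 1023 kg m⁻³ gives 7.234×10^10 m³ of water.
Spread over 3.47×10^14 m² of ocean, Δh = 7.234×10^10 / 3.47×10^14 = 2.09×10^-4 m = 0.209 mm.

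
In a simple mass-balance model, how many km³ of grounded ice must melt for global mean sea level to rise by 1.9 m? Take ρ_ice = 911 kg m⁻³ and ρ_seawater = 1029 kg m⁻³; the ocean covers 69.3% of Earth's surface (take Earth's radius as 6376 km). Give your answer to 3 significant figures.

≈ 7.60×10^5 km³

Required water volume = Δh × A = 1.9 m × 3.54×10^14 m² = 6.727×10^14 m³ = 6.727×10^5 km³.
Ice volume = water volume × ρ_w/ρ_ice = 6.727×10^5 × 1029/911 = 7.60×10^5 km³.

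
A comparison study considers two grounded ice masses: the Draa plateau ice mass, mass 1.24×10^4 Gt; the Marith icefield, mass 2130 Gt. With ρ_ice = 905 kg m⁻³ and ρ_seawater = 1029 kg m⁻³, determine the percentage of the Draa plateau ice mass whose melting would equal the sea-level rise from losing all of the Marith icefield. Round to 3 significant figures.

≈ 17.2 %

Equal sea-level rise means equal mass of meltwater, i.e. equal mass of ice lost.
Ice mass of Marith: 2.130×10^15 kg; ice mass of Draa: 1.240×10^16 kg.
Fraction required = 2.130×10^15 / 1.240×10^16 = 0.172 → 17.2 %.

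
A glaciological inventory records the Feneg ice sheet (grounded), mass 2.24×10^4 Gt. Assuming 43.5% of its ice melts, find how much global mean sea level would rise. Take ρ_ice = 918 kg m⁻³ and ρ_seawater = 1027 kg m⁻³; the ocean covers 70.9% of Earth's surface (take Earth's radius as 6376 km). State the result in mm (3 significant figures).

Feneg: 0.435 × 2.24×10^4 Gt = 9.744×10^15 kg; dividing by ρ_w = 1027 kg m⁻³ gives 9.488×10^12 m³ of water.
Spread over 3.62×10^14 m² of ocean, Δh = 9.488×10^12 / 3.62×10^14 = 0.0262 m = 26.2 mm.

≈ 26.2 mm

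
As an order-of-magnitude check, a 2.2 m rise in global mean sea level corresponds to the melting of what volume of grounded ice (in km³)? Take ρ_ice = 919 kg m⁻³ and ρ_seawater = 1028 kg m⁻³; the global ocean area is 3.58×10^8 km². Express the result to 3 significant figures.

≈ 8.81×10^5 km³

Required water volume = Δh × A = 2.2 m × 3.58×10^14 m² = 7.876×10^14 m³ = 7.876×10^5 km³.
Ice volume = water volume × ρ_w/ρ_ice = 7.876×10^5 × 1028/919 = 8.81×10^5 km³.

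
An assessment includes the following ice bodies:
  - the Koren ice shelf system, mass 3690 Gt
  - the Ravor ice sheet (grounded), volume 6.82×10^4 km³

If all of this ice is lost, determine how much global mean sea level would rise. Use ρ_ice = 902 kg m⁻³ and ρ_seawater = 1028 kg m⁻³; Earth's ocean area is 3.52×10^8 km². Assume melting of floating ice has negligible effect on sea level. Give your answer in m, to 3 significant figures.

≈ 0.170 m

The Koren ice shelf system is floating and already displaces its own weight of water, so its melt adds essentially nothing to sea level.
Ravor: 6.82×10^4 km³ × (902/1028) = 5.984×10^4 km³ of water.
Total added water ≈ 5.984×10^13 m³ over 3.52×10^14 m² → Δh = 0.170 m.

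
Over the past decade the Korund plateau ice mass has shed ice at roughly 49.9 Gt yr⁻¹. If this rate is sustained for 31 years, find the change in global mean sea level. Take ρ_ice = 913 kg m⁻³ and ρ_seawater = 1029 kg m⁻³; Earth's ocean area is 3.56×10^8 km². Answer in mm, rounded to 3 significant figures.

≈ 4.22 mm

Total mass lost = 49.9 Gt/yr × 31 yr = 1547 Gt = 1.547×10^15 kg.
ρ_w = 1029 kg m⁻³, so water volume = 1.547×10^15 / 1029 = 1.503×10^12 m³.
Δh = 1.503×10^12 / 3.56×10^14 = 4.22×10^-3 m = 4.22 mm.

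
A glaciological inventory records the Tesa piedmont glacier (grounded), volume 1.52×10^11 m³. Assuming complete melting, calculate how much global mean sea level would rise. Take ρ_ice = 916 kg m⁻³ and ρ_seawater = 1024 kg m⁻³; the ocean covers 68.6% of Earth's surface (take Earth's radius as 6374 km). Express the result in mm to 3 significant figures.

Tesa: 1.52×10^11 m³ × (916/1024) = 1.360×10^11 m³ of water.
Spread over 3.50×10^14 m² of ocean, Δh = 1.360×10^11 / 3.50×10^14 = 3.88×10^-4 m = 0.388 mm.

≈ 0.388 mm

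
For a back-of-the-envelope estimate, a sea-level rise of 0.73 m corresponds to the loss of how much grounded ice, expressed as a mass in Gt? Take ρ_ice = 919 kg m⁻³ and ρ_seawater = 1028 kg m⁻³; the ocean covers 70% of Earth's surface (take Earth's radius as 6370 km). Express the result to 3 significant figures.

Required water volume = Δh × A = 0.73 m × 3.57×10^14 m² = 2.606×10^14 m³.
ρ_w = 1028 kg m⁻³, so the mass of water = 2.606×10^14 m³ × 1028 kg m⁻³ = 2.679×10^17 kg = 2.68×10^5 Gt (and the same mass of ice, by conservation).

≈ 2.68×10^5 Gt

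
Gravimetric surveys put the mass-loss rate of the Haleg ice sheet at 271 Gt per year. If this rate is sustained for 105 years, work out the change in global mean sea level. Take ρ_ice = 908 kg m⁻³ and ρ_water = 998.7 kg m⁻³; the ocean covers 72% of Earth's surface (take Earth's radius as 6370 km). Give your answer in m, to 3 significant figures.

Total mass lost = 271 Gt/yr × 105 yr = 2.846×10^4 Gt = 2.846×10^16 kg.
ρ_w = 998.7 kg m⁻³, so water volume = 2.846×10^16 / 998.7 = 2.849×10^13 m³.
Δh = 2.849×10^13 / 3.67×10^14 = 0.0776 m.

≈ 0.0776 m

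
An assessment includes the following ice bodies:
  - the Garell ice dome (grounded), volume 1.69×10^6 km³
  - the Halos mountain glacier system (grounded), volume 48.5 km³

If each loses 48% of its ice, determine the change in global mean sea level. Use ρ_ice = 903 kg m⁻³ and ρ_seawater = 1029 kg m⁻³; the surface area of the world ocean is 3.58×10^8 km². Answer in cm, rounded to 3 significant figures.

≈ 199 cm

Garell: 0.48 × 1.69×10^6 km³ × (903/1029) = 7.119×10^5 km³ of water.
Halos: 0.48 × 48.5 km³ × (903/1029) = 20.43 km³ of water.
Total added water ≈ 7.119×10^14 m³ over 3.58×10^14 m² → Δh = 1.99 m = 199 cm.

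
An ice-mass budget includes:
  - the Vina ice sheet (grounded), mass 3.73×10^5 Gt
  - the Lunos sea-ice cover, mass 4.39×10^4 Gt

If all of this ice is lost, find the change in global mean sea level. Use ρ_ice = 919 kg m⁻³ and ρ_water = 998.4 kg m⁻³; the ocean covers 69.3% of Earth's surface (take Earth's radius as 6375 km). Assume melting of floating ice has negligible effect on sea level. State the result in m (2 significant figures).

≈ 1.1 m

Vina: 3.73×10^5 Gt = 3.730×10^17 kg; dividing by ρ_w = 998.4 kg m⁻³ gives 3.736×10^14 m³ of water.
The Lunos sea-ice cover is floating and already displaces its own weight of water, so its melt adds essentially nothing to sea level.
Total added water ≈ 3.736×10^14 m³ over 3.54×10^14 m² → Δh = 1.06 m.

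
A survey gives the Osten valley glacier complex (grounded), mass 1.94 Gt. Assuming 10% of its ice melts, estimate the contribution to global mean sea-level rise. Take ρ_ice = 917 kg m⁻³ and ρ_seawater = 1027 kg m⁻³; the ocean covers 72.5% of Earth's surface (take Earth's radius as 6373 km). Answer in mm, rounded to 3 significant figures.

≈ 5.10×10^-4 mm

Osten: 0.1 × 1.94 Gt = 1.940×10^11 kg; dividing by ρ_w = 1027 kg m⁻³ gives 1.889×10^8 m³ of water.
Spread over 3.70×10^14 m² of ocean, Δh = 1.889×10^8 / 3.70×10^14 = 5.10×10^-7 m = 5.10×10^-4 mm.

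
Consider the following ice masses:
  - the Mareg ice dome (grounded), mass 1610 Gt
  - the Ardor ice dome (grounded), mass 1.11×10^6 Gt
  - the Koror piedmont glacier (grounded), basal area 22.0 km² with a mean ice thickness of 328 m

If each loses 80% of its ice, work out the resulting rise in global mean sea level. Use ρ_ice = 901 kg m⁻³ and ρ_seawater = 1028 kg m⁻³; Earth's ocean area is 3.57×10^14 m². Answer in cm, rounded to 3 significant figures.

≈ 242 cm

Mareg: 0.8 × 1610 Gt = 1.288×10^15 kg; dividing by ρ_w = 1028 kg m⁻³ gives 1.253×10^12 m³ of water.
Ardor: 0.8 × 1.11×10^6 Gt = 8.880×10^17 kg; dividing by ρ_w = 1028 kg m⁻³ gives 8.638×10^14 m³ of water.
Koror: ice volume = 22.0 km² × 328 m = 7.216 km³; 0.8 × 7.216 × (901/1028) = 5.060 km³ of water.
Total added water ≈ 8.651×10^14 m³ over 3.57×10^14 m² → Δh = 2.42 m = 242 cm.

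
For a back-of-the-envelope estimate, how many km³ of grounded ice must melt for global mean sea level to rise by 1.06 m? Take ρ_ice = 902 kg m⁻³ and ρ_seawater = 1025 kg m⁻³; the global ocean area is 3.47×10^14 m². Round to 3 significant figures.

Required water volume = Δh × A = 1.06 m × 3.47×10^14 m² = 3.678×10^14 m³ = 3.678×10^5 km³.
Ice volume = water volume × ρ_w/ρ_ice = 3.678×10^5 × 1025/902 = 4.18×10^5 km³.

≈ 4.18×10^5 km³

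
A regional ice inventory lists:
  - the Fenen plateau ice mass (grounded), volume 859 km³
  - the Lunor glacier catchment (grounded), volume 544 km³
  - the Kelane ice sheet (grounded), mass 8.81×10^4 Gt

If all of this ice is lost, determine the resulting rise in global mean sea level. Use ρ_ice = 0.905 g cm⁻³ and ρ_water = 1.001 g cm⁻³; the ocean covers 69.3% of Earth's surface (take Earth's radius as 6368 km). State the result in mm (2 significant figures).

≈ 250 mm

Fenen: 859 km³ × (905/1001) = 776.6 km³ of water.
Lunor: 544 km³ × (905/1001) = 491.8 km³ of water.
Kelane: 8.81×10^4 Gt = 8.810×10^16 kg; dividing by ρ_w = 1.001 g cm⁻³ = 1001 kg m⁻³ gives 8.801×10^13 m³ of water.
Total added water ≈ 8.928×10^13 m³ over 3.53×10^14 m² → Δh = 0.253 m = 250 mm.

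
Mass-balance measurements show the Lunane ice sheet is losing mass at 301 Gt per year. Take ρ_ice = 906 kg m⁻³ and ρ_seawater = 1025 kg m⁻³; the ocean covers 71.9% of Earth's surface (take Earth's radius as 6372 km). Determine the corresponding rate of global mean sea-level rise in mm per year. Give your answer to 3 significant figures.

ρ_w = 1025 kg m⁻³. Annual water volume added = 301 Gt / ρ_w = 3.010×10^14 kg / 1025 kg m⁻³ = 2.937×10^11 m³.
Δh per year = 2.937×10^11 / 3.67×10^14 = 8.00×10^-4 m = 0.800 mm.

≈ 0.800 mm/yr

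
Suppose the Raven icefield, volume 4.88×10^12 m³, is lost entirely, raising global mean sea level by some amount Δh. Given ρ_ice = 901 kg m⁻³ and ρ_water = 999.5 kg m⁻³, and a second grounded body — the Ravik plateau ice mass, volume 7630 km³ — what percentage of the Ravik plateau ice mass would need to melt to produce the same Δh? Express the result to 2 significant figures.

≈ 64 %

Equal sea-level rise means equal mass of meltwater, i.e. equal mass of ice lost.
Ice mass of Raven: 4.397×10^15 kg; ice mass of Ravik: 6.875×10^15 kg.
Fraction required = 4.397×10^15 / 6.875×10^15 = 0.640 → 64 %.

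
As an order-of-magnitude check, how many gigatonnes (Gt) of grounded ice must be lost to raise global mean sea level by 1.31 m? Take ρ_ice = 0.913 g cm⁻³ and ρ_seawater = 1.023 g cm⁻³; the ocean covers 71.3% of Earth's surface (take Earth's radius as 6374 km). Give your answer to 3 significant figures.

Required water volume = Δh × A = 1.31 m × 3.64×10^14 m² = 4.769×10^14 m³.
ρ_w = 1.023 g cm⁻³ = 1023 kg m⁻³, so the mass of water = 4.769×10^14 m³ × 1023 kg m⁻³ = 4.878×10^17 kg = 4.88×10^5 Gt (and the same mass of ice, by conservation).

≈ 4.88×10^5 Gt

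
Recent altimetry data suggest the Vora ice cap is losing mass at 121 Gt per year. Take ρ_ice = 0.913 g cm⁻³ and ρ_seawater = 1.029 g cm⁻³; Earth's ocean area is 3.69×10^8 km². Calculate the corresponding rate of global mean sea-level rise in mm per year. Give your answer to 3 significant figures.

ρ_w = 1.029 g cm⁻³ = 1029 kg m⁻³. Annual water volume added = 121 Gt / ρ_w = 1.210×10^14 kg / 1029 kg m⁻³ = 1.176×10^11 m³.
Δh per year = 1.176×10^11 / 3.69×10^14 = 3.19×10^-4 m = 0.319 mm.

≈ 0.319 mm/yr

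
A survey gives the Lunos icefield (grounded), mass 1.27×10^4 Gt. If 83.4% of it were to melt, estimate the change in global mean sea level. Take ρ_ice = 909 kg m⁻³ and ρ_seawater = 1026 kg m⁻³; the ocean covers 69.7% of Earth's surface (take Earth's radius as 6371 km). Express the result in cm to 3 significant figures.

Lunos: 0.834 × 1.27×10^4 Gt = 1.059×10^16 kg; dividing by ρ_w = 1026 kg m⁻³ gives 1.032×10^13 m³ of water.
Spread over 3.56×10^14 m² of ocean, Δh = 1.032×10^13 / 3.56×10^14 = 0.0290 m = 2.90 cm.

≈ 2.90 cm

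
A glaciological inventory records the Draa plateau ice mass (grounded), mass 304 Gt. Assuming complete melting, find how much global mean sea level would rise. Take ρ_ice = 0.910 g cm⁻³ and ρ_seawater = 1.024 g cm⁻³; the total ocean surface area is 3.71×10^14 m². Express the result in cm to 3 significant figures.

≈ 0.0800 cm

Draa: 304 Gt = 3.040×10^14 kg; dividing by ρ_w = 1.024 g cm⁻³ = 1024 kg m⁻³ gives 2.969×10^11 m³ of water.
Spread over 3.71×10^14 m² of ocean, Δh = 2.969×10^11 / 3.71×10^14 = 8.00×10^-4 m = 0.0800 cm.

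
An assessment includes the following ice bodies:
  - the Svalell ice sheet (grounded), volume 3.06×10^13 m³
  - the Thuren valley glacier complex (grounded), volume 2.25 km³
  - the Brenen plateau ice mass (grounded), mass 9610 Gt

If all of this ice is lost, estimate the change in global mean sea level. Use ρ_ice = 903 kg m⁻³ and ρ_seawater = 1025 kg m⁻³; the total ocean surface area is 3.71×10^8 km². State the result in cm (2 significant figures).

Svalell: 3.06×10^13 m³ × (903/1025) = 2.696×10^13 m³ of water.
Thuren: 2.25 km³ × (903/1025) = 1.982 km³ of water.
Brenen: 9610 Gt = 9.610×10^15 kg; dividing by ρ_w = 1025 kg m⁻³ gives 9.376×10^12 m³ of water.
Total added water ≈ 3.634×10^13 m³ over 3.71×10^14 m² → Δh = 0.0979 m = 9.8 cm.

≈ 9.8 cm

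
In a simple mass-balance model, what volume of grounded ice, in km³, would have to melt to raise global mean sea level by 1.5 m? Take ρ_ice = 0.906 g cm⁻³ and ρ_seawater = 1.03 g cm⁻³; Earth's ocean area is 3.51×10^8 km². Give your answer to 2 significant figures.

≈ 6.0×10^5 km³

Required water volume = Δh × A = 1.5 m × 3.51×10^14 m² = 5.265×10^14 m³ = 5.265×10^5 km³.
Ice volume = water volume × ρ_w/ρ_ice = 5.265×10^5 × 1030/906 = 6.0×10^5 km³.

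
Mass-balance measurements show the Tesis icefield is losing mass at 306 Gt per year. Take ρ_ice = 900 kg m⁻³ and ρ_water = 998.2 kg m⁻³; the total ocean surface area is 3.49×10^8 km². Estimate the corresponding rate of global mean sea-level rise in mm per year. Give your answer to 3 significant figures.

≈ 0.878 mm/yr

ρ_w = 998.2 kg m⁻³. Annual water volume added = 306 Gt / ρ_w = 3.060×10^14 kg / 998.2 kg m⁻³ = 3.066×10^11 m³.
Δh per year = 3.066×10^11 / 3.49×10^14 = 8.78×10^-4 m = 0.878 mm.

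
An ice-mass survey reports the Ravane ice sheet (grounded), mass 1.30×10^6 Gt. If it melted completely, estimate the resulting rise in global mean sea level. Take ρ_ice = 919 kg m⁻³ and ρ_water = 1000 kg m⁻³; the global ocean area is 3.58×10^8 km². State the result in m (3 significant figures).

≈ 3.63 m

Ravane: 1.30×10^6 Gt = 1.300×10^18 kg; dividing by ρ_w = 1000 kg m⁻³ gives 1.300×10^15 m³ of water.
Spread over 3.58×10^14 m² of ocean, Δh = 1.300×10^15 / 3.58×10^14 = 3.63 m.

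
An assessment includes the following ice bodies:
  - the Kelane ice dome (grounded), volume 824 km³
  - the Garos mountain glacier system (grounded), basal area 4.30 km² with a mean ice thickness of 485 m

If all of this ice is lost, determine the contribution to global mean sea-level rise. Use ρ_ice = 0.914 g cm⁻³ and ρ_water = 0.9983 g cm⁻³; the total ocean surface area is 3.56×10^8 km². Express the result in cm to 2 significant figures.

≈ 0.21 cm

Kelane: 824 km³ × (914/998.3) = 754.4 km³ of water.
Garos: ice volume = 4.30 km² × 485 m = 2.086 km³; 2.086 × (914/998.3) = 1.909 km³ of water.
Total added water ≈ 7.563×10^11 m³ over 3.56×10^14 m² → Δh = 2.12×10^-3 m = 0.21 cm.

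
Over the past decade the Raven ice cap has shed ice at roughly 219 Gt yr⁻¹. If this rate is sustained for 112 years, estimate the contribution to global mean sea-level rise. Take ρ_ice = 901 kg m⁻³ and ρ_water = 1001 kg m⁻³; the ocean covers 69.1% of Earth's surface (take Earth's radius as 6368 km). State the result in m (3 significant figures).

≈ 0.0696 m

Total mass lost = 219 Gt/yr × 112 yr = 2.453×10^4 Gt = 2.453×10^16 kg.
ρ_w = 1001 kg m⁻³, so water volume = 2.453×10^16 / 1001 = 2.450×10^13 m³.
Δh = 2.450×10^13 / 3.52×10^14 = 0.0696 m.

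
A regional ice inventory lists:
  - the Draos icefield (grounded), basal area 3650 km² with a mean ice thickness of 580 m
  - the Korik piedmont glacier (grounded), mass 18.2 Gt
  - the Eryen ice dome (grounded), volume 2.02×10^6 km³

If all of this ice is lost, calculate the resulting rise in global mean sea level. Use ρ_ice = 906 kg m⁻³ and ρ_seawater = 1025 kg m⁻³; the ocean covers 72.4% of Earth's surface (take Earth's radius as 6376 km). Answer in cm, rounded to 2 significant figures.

Draos: ice volume = 3650 km² × 580 m = 2117 km³; 2117 × (906/1025) = 1871 km³ of water.
Korik: 18.2 Gt = 1.820×10^13 kg; dividing by ρ_w = 1025 kg m⁻³ gives 1.776×10^10 m³ of water.
Eryen: 2.02×10^6 km³ × (906/1025) = 1.785×10^6 km³ of water.
Total added water ≈ 1.787×10^15 m³ over 3.70×10^14 m² → Δh = 4.83 m = 480 cm.

≈ 480 cm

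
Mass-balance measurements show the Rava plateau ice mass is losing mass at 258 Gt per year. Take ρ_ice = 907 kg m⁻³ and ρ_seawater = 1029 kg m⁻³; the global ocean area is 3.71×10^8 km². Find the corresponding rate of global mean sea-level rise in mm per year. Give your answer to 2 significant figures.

≈ 0.68 mm/yr

ρ_w = 1029 kg m⁻³. Annual water volume added = 258 Gt / ρ_w = 2.580×10^14 kg / 1029 kg m⁻³ = 2.507×10^11 m³.
Δh per year = 2.507×10^11 / 3.71×10^14 = 6.76×10^-4 m = 0.68 mm.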